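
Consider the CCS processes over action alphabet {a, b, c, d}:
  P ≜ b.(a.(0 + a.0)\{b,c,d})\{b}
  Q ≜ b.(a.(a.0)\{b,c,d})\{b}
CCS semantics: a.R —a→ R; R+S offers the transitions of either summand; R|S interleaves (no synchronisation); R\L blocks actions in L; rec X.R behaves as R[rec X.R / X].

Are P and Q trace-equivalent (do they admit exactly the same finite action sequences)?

trace-equivalent

LTS(P): 4 reachable states
  m0 = b.(a.(0 + a.0)\{b,c,d})\{b} | =b=> m1
  m1 = (a.(0 + a.0)\{b,c,d})\{b} | =a=> m2
  m2 = (0 + a.0)\{b,c,d}\{b} | =a=> m3
  m3 = 0\{b,c,d}\{b} | ·
LTS(Q): 4 reachable states
  n0 = b.(a.(a.0)\{b,c,d})\{b} | =b=> n1
  n1 = (a.(a.0)\{b,c,d})\{b} | =a=> n2
  n2 = (a.0)\{b,c,d}\{b} | =a=> n3
  n3 = 0\{b,c,d}\{b} | ·
Partition-refinement fixed point:
  B0 = {m0, n0}
  B1 = {m1, n1}
  B2 = {m2, n2}
  B3 = {m3, n3}
m0 ∈ B0, n0 ∈ B0 → same block
Bisimilar ⇒ trace-equivalent.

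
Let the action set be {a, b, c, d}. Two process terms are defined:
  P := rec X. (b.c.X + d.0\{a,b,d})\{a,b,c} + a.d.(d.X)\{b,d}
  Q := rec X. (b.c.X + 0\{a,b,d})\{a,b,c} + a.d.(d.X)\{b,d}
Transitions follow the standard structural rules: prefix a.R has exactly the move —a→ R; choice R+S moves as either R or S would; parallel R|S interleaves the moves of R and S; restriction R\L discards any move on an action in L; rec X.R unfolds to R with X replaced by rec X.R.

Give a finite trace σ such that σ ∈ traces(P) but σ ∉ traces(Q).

d

P's transition system — 4 states:
  m0 = rec X. (b.c.X + d.0\{a,b,d})\{a,b,c} + a.d.(d.X)\{b,d} → =a=> m1, =d=> m2
  m1 = d.(d.(rec X. (b.c.X + d.0\{a,b,d})\{a,b,c} + a.d.(d.X)\{b,d}))\{b,d} → =d=> m3
  m2 = 0\{a,b,d}\{a,b,c} → ∅
  m3 = (d.(rec X. (b.c.X + d.0\{a,b,d})\{a,b,c} + a.d.(d.X)\{b,d}))\{b,d} → ∅
Q's transition system — 3 states:
  n0 = rec X. (b.c.X + 0\{a,b,d})\{a,b,c} + a.d.(d.X)\{b,d} → =a=> n1
  n1 = d.(d.(rec X. (b.c.X + 0\{a,b,d})\{a,b,c} + a.d.(d.X)\{b,d}))\{b,d} → =d=> n2
  n2 = (d.(rec X. (b.c.X + 0\{a,b,d})\{a,b,c} + a.d.(d.X)\{b,d}))\{b,d} → ∅
Trace ⟨d⟩ through P, begin at {m0}:
  [1] d ⇒ {m2}
  ✓ P
Trace ⟨d⟩ through Q, begin at {n0}:
  [1] d ⇒ no successor for Q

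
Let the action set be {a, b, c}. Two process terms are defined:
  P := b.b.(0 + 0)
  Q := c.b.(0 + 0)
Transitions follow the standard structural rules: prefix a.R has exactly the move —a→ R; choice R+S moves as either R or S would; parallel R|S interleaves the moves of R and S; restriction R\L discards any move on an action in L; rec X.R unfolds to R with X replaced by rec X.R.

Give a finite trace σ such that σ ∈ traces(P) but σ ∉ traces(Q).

b

P's transition system — 3 states:
  u0 = b.b.(0 + 0) ⊢ —b→ u1
  u1 = b.(0 + 0) ⊢ —b→ u2
  u2 = 0 + 0 ⊢ ∅
Q's transition system — 3 states:
  v0 = c.b.(0 + 0) ⊢ —c→ v1
  v1 = b.(0 + 0) ⊢ —b→ v2
  v2 = 0 + 0 ⊢ ∅
Executing b from P (initial set {u0}):
  after b @ step 1: {u1}
  — P admits the full trace.
Executing b from Q (initial set {v0}):
  after b @ step 1: ∅  — Q cannot continue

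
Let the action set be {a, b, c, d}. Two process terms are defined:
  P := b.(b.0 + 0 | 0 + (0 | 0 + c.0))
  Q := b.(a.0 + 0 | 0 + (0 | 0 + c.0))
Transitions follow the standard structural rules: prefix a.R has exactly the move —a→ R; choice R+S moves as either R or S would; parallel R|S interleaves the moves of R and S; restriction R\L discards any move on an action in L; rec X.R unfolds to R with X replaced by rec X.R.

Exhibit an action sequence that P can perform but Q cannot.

LTS(P): 3 reachable states
  s0 = b.(b.0 + 0 | 0 + (0 | 0 + c.0)) | -b-> s1
  s1 = b.0 + 0 | 0 + (0 | 0 + c.0) | -b-> s2, -c-> s2
  s2 = 0 | stopped
LTS(Q): 3 reachable states
  t0 = b.(a.0 + 0 | 0 + (0 | 0 + c.0)) | -b-> t1
  t1 = a.0 + 0 | 0 + (0 | 0 + c.0) | -a-> t2, -c-> t2
  t2 = 0 | stopped
Trace ⟨bb⟩ through P, begin at {s0}:
  [1] b ⇒ {s1}
  [2] b ⇒ {s2}
  ✓ P
Trace ⟨bb⟩ through Q, begin at {t0}:
  [1] b ⇒ {t1}
  [2] b ⇒ no successor for Q

bb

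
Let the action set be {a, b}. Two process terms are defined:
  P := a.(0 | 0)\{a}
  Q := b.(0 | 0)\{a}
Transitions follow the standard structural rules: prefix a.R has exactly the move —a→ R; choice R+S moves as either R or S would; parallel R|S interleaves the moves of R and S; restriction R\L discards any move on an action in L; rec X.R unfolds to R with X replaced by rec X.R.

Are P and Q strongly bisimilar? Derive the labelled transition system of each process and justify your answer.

P ≁ Q

P's transition system — 2 states:
  m0 = a.(0 | 0)\{a} :: --a--▸ m1
  m1 = (0 | 0)\{a} :: ·
Q's transition system — 2 states:
  n0 = b.(0 | 0)\{a} :: --b--▸ n1
  n1 = (0 | 0)\{a} :: ·
Coarsest stable partition (strong bisimilarity classes):
  B0 = {m0}
  B1 = {m1, n1}
  B2 = {n0}
m0 ∈ B0, n0 ∈ B2 → different blocks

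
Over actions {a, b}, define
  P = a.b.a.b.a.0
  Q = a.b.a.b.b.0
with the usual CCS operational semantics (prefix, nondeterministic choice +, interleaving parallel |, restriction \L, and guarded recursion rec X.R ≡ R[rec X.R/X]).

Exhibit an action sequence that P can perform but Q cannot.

ababa

LTS(P): 6 reachable states
  m0 = a.b.a.b.a.0 → --a--▸ m1
  m1 = b.a.b.a.0 → --b--▸ m2
  m2 = a.b.a.0 → --a--▸ m3
  m3 = b.a.0 → --b--▸ m4
  m4 = a.0 → --a--▸ m5
  m5 = 0 → ∅
LTS(Q): 6 reachable states
  n0 = a.b.a.b.b.0 → --a--▸ n1
  n1 = b.a.b.b.0 → --b--▸ n2
  n2 = a.b.b.0 → --a--▸ n3
  n3 = b.b.0 → --b--▸ n4
  n4 = b.0 → --b--▸ n5
  n5 = 0 → ∅
Run σ = ⟨ababa⟩ on P: start {m0}
  [1] a ⇒ {m1}
  [2] b ⇒ {m2}
  [3] a ⇒ {m3}
  [4] b ⇒ {m4}
  [5] a ⇒ {m5}
  — P admits the full trace.
Run σ = ⟨ababa⟩ on Q: start {n0}
  [1] a ⇒ {n1}
  [2] b ⇒ {n2}
  [3] a ⇒ {n3}
  [4] b ⇒ {n4}
  [5] a ⇒ ∅  — Q cannot continue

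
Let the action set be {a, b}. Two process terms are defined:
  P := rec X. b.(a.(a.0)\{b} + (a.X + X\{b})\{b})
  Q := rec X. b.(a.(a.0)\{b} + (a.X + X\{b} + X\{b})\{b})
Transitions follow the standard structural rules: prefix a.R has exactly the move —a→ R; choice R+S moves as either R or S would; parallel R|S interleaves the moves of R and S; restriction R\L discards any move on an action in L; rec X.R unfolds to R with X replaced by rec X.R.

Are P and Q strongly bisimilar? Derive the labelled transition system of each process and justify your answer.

P ~ Q

LTS(P): 5 reachable states
  m0 = rec X. b.(a.(a.0)\{b} + (a.X + X\{b})\{b}) has moves —b→ m1
  m1 = a.(a.0)\{b} + (a.(rec X. b.(a.(a.0)\{b} + (a.X + X\{b})\{b})) + (rec X. b.(a.(a.0)\{b} + (a.X + X\{b})\{b}))\{b})\{b} has moves —a→ m2, —a→ m3
  m2 = (a.0)\{b} has moves —a→ m4
  m3 = (rec X. b.(a.(a.0)\{b} + (a.X + X\{b})\{b}))\{b} has moves ·
  m4 = 0\{b} has moves ·
LTS(Q): 5 reachable states
  n0 = rec X. b.(a.(a.0)\{b} + (a.X + X\{b} + X\{b})\{b}) has moves —b→ n1
  n1 = a.(a.0)\{b} + (a.(rec X. b.(a.(a.0)\{b} + (a.X + X\{b} + X\{b})\{b})) + (rec X. b.(a.(a.0)\{b} + (a.X + X\{b} + X\{b})\{b}))\{b} + (rec X. b.(a.(a.0)\{b} + (a.X + X\{b} + X\{b})\{b}))\{b})\{b} has moves —a→ n2, —a→ n3
  n2 = (a.0)\{b} has moves —a→ n4
  n3 = (rec X. b.(a.(a.0)\{b} + (a.X + X\{b} + X\{b})\{b}))\{b} has moves ·
  n4 = 0\{b} has moves ·
Bisimilarity quotient blocks:
  B0 = {m0, n0}
  B1 = {m1, n1}
  B2 = {m2, n2}
  B3 = {m3, m4, n3, n4}
m0 ∈ B0, n0 ∈ B0 → same block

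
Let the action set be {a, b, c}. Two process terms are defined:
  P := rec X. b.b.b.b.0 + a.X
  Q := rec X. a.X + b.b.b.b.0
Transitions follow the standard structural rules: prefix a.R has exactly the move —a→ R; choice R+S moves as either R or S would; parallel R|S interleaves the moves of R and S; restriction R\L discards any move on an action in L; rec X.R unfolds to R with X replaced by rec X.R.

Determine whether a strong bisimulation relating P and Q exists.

bisimilar

P's transition system — 5 states:
  s0 = rec X. b.b.b.b.0 + a.X :: -a-> s0, -b-> s1
  s1 = b.b.b.0 :: -b-> s2
  s2 = b.b.0 :: -b-> s3
  s3 = b.0 :: -b-> s4
  s4 = 0 :: stopped
Q's transition system — 5 states:
  t0 = rec X. a.X + b.b.b.b.0 :: -a-> t0, -b-> t1
  t1 = b.b.b.0 :: -b-> t2
  t2 = b.b.0 :: -b-> t3
  t3 = b.0 :: -b-> t4
  t4 = 0 :: stopped
Coarsest stable partition (strong bisimilarity classes):
  B0 = {s0, t0}
  B1 = {s1, t1}
  B2 = {s2, t2}
  B3 = {s3, t3}
  B4 = {s4, t4}
s0 ∈ B0, t0 ∈ B0 → same block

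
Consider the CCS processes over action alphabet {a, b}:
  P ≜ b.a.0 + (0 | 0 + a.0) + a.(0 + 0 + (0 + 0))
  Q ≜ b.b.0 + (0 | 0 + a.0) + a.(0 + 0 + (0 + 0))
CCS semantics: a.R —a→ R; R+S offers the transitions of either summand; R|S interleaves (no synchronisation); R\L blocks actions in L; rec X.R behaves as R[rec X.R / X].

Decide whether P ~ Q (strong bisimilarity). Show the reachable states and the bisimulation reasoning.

P ≁ Q

LTS(P): 4 reachable states
  m0 = b.a.0 + (0 | 0 + a.0) + a.(0 + 0 + (0 + 0)) → —a→ m1, —a→ m2, —b→ m3
  m1 = 0 → ·
  m2 = 0 + 0 + (0 + 0) → ·
  m3 = a.0 → —a→ m1
LTS(Q): 4 reachable states
  n0 = b.b.0 + (0 | 0 + a.0) + a.(0 + 0 + (0 + 0)) → —a→ n1, —a→ n2, —b→ n3
  n1 = 0 → ·
  n2 = 0 + 0 + (0 + 0) → ·
  n3 = b.0 → —b→ n1
Coarsest stable partition (strong bisimilarity classes):
  B0 = {m0}
  B1 = {m1, m2, n1, n2}
  B2 = {m3}
  B3 = {n0}
  B4 = {n3}
m0 ∈ B0, n0 ∈ B3 → different blocks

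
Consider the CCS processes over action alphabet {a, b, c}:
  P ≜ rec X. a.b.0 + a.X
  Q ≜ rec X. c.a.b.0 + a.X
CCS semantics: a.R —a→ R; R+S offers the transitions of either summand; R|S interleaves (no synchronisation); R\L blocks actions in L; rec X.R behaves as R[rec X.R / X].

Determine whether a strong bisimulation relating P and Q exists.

not bisimilar

Reachable graph of P (3 states):
  s0 = rec X. a.b.0 + a.X has moves =a=> s0, =a=> s1
  s1 = b.0 has moves =b=> s2
  s2 = 0 has moves ∅
Reachable graph of Q (4 states):
  t0 = rec X. c.a.b.0 + a.X has moves =a=> t0, =c=> t1
  t1 = a.b.0 has moves =a=> t2
  t2 = b.0 has moves =b=> t3
  t3 = 0 has moves ∅
Coarsest stable partition (strong bisimilarity classes):
  B0 = {s0}
  B1 = {s1, t2}
  B2 = {s2, t3}
  B3 = {t0}
  B4 = {t1}
s0 ∈ B0, t0 ∈ B3 → different blocks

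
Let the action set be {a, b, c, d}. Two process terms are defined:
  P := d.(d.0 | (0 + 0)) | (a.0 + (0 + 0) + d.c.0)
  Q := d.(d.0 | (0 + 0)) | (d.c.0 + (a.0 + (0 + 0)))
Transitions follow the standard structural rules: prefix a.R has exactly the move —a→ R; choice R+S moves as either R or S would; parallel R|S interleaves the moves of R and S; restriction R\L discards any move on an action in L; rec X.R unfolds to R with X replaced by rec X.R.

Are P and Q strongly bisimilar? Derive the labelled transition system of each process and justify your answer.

P's transition system — 9 states:
  s0 = d.(d.0 | (0 + 0)) | (a.0 + (0 + 0) + d.c.0) → —a→ s1, —d→ s2, —d→ s3
  s1 = d.(d.0 | (0 + 0)) | 0 → —d→ s4
  s2 = d.(d.0 | (0 + 0)) | c.0 → —c→ s1, —d→ s5
  s3 = d.0 | (0 + 0) | (a.0 + (0 + 0) + d.c.0) → —a→ s4, —d→ s5, —d→ s6
  s4 = d.0 | (0 + 0) | 0 → —d→ s7
  s5 = d.0 | (0 + 0) | c.0 → —c→ s4, —d→ s8
  s6 = 0 | (0 + 0) | (a.0 + (0 + 0) + d.c.0) → —a→ s7, —d→ s8
  s7 = 0 | (0 + 0) | 0 → (no moves)
  s8 = 0 | (0 + 0) | c.0 → —c→ s7
Q's transition system — 9 states:
  t0 = d.(d.0 | (0 + 0)) | (d.c.0 + (a.0 + (0 + 0))) → —a→ t1, —d→ t2, —d→ t3
  t1 = d.(d.0 | (0 + 0)) | 0 → —d→ t4
  t2 = d.(d.0 | (0 + 0)) | c.0 → —c→ t1, —d→ t5
  t3 = d.0 | (0 + 0) | (d.c.0 + (a.0 + (0 + 0))) → —a→ t4, —d→ t5, —d→ t6
  t4 = d.0 | (0 + 0) | 0 → —d→ t7
  t5 = d.0 | (0 + 0) | c.0 → —c→ t4, —d→ t8
  t6 = 0 | (0 + 0) | (d.c.0 + (a.0 + (0 + 0))) → —a→ t7, —d→ t8
  t7 = 0 | (0 + 0) | 0 → (no moves)
  t8 = 0 | (0 + 0) | c.0 → —c→ t7
Coarsest stable partition (strong bisimilarity classes):
  B0 = {s0, t0}
  B1 = {s2, t2}
  B2 = {s5, t5}
  B3 = {s4, t4}
  B4 = {s7, t7}
  B5 = {s8, t8}
  B6 = {s1, t1}
  B7 = {s3, t3}
  B8 = {s6, t6}
s0 ∈ B0, t0 ∈ B0 → same block

P ~ Q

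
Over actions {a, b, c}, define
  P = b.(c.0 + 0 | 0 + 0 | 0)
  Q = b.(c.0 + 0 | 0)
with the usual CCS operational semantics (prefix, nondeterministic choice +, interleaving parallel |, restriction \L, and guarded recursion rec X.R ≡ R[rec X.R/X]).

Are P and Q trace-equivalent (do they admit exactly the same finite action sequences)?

trace-equivalent

P's transition system — 3 states:
  p0 = b.(c.0 + 0 | 0 + 0 | 0) :: --b--▸ p1
  p1 = c.0 + 0 | 0 + 0 | 0 :: --c--▸ p2
  p2 = 0 :: deadlocked
Q's transition system — 3 states:
  q0 = b.(c.0 + 0 | 0) :: --b--▸ q1
  q1 = c.0 + 0 | 0 :: --c--▸ q2
  q2 = 0 :: deadlocked
Coarsest stable partition (strong bisimilarity classes):
  B0 = {p0, q0}
  B1 = {p1, q1}
  B2 = {p2, q2}
p0 ∈ B0, q0 ∈ B0 → same block
Bisimilar ⇒ trace-equivalent.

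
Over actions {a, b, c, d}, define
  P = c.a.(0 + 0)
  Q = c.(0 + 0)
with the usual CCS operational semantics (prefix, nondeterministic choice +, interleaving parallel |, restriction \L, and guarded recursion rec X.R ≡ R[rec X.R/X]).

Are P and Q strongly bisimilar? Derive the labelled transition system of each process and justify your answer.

NO

Reachable graph of P (3 states):
  m0 = c.a.(0 + 0) → —c→ m1
  m1 = a.(0 + 0) → —a→ m2
  m2 = 0 + 0 → deadlocked
Reachable graph of Q (2 states):
  n0 = c.(0 + 0) → —c→ n1
  n1 = 0 + 0 → deadlocked
Bisimilarity quotient blocks:
  B0 = {m0}
  B1 = {m1}
  B2 = {m2, n1}
  B3 = {n0}
m0 ∈ B0, n0 ∈ B3 → different blocks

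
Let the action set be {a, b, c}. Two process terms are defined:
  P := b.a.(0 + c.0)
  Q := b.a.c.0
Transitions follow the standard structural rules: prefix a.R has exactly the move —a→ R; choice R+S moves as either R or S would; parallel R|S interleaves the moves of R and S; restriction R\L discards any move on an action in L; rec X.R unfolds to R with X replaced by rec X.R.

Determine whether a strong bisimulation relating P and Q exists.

YES

Reachable graph of P (4 states):
  m0 = b.a.(0 + c.0) has moves --b--▸ m1
  m1 = a.(0 + c.0) has moves --a--▸ m2
  m2 = 0 + c.0 has moves --c--▸ m3
  m3 = 0 has moves deadlocked
Reachable graph of Q (4 states):
  n0 = b.a.c.0 has moves --b--▸ n1
  n1 = a.c.0 has moves --a--▸ n2
  n2 = c.0 has moves --c--▸ n3
  n3 = 0 has moves deadlocked
Partition-refinement fixed point:
  B0 = {m0, n0}
  B1 = {m1, n1}
  B2 = {m2, n2}
  B3 = {m3, n3}
m0 ∈ B0, n0 ∈ B0 → same block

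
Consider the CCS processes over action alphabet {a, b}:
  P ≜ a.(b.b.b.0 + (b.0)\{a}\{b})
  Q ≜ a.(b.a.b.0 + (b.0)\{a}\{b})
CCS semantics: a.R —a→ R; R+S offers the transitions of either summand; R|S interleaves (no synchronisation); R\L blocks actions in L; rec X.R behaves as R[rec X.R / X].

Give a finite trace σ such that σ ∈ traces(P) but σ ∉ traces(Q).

P's transition system — 5 states:
  m0 = a.(b.b.b.0 + (b.0)\{a}\{b}) | —a→ m1
  m1 = b.b.b.0 + (b.0)\{a}\{b} | —b→ m2
  m2 = b.b.0 | —b→ m3
  m3 = b.0 | —b→ m4
  m4 = 0 | (no moves)
Q's transition system — 5 states:
  n0 = a.(b.a.b.0 + (b.0)\{a}\{b}) | —a→ n1
  n1 = b.a.b.0 + (b.0)\{a}\{b} | —b→ n2
  n2 = a.b.0 | —a→ n3
  n3 = b.0 | —b→ n4
  n4 = 0 | (no moves)
Trace ⟨abb⟩ through P, begin at {m0}:
  [1] a ⇒ {m1}
  [2] b ⇒ {m2}
  [3] b ⇒ {m3}
  P completes σ.
Trace ⟨abb⟩ through Q, begin at {n0}:
  [1] a ⇒ {n1}
  [2] b ⇒ {n2}
  [3] b ⇒ ∅  — Q cannot continue

abb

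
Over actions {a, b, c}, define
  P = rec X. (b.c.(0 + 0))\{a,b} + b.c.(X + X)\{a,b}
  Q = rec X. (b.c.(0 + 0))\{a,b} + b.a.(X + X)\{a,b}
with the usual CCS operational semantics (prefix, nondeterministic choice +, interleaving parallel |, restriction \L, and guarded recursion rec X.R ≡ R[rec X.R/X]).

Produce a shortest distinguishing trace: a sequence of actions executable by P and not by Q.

bc

LTS(P): 3 reachable states
  m0 = rec X. (b.c.(0 + 0))\{a,b} + b.c.(X + X)\{a,b} → --b--▸ m1
  m1 = c.((rec X. (b.c.(0 + 0))\{a,b} + b.c.(X + X)\{a,b}) + (rec X. (b.c.(0 + 0))\{a,b} + b.c.(X + X)\{a,b}))\{a,b} → --c--▸ m2
  m2 = ((rec X. (b.c.(0 + 0))\{a,b} + b.c.(X + X)\{a,b}) + (rec X. (b.c.(0 + 0))\{a,b} + b.c.(X + X)\{a,b}))\{a,b} → ∅
LTS(Q): 3 reachable states
  n0 = rec X. (b.c.(0 + 0))\{a,b} + b.a.(X + X)\{a,b} → --b--▸ n1
  n1 = a.((rec X. (b.c.(0 + 0))\{a,b} + b.a.(X + X)\{a,b}) + (rec X. (b.c.(0 + 0))\{a,b} + b.a.(X + X)\{a,b}))\{a,b} → --a--▸ n2
  n2 = ((rec X. (b.c.(0 + 0))\{a,b} + b.a.(X + X)\{a,b}) + (rec X. (b.c.(0 + 0))\{a,b} + b.a.(X + X)\{a,b}))\{a,b} → ∅
Trace ⟨bc⟩ through P, begin at {m0}:
  after b @ step 1: {m1}
  after c @ step 2: {m2}
  — P admits the full trace.
Trace ⟨bc⟩ through Q, begin at {n0}:
  after b @ step 1: {n1}
  after c @ step 2: ∅  — Q cannot continue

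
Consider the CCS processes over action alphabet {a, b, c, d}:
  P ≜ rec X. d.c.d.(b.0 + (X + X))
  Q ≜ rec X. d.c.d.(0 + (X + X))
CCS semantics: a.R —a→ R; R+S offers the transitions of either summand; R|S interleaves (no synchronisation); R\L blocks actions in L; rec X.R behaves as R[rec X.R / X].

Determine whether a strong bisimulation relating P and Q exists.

P ≁ Q

P's transition system — 5 states:
  m0 = rec X. d.c.d.(b.0 + (X + X)) has moves —d→ m1
  m1 = c.d.(b.0 + ((rec X. d.c.d.(b.0 + (X + X))) + (rec X. d.c.d.(b.0 + (X + X))))) has moves —c→ m2
  m2 = d.(b.0 + ((rec X. d.c.d.(b.0 + (X + X))) + (rec X. d.c.d.(b.0 + (X + X))))) has moves —d→ m3
  m3 = b.0 + ((rec X. d.c.d.(b.0 + (X + X))) + (rec X. d.c.d.(b.0 + (X + X)))) has moves —b→ m4, —d→ m1
  m4 = 0 has moves deadlocked
Q's transition system — 4 states:
  n0 = rec X. d.c.d.(0 + (X + X)) has moves —d→ n1
  n1 = c.d.(0 + ((rec X. d.c.d.(0 + (X + X))) + (rec X. d.c.d.(0 + (X + X))))) has moves —c→ n2
  n2 = d.(0 + ((rec X. d.c.d.(0 + (X + X))) + (rec X. d.c.d.(0 + (X + X))))) has moves —d→ n3
  n3 = 0 + ((rec X. d.c.d.(0 + (X + X))) + (rec X. d.c.d.(0 + (X + X)))) has moves —d→ n1
Coarsest stable partition (strong bisimilarity classes):
  B0 = {m0}
  B1 = {m1}
  B2 = {m2}
  B3 = {m3}
  B4 = {m4}
  B5 = {n0, n3}
  B6 = {n1}
  B7 = {n2}
m0 ∈ B0, n0 ∈ B5 → different blocks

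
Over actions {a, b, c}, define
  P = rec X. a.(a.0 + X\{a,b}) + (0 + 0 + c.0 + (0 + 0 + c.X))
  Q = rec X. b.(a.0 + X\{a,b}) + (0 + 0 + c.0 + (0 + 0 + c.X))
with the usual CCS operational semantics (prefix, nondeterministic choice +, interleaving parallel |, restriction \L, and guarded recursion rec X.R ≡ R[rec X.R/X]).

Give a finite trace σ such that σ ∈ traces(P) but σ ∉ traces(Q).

P's transition system — 5 states:
  u0 = rec X. a.(a.0 + X\{a,b}) + (0 + 0 + c.0 + (0 + 0 + c.X)) ⊢ ··a··> u1, ··c··> u0, ··c··> u2
  u1 = a.0 + (rec X. a.(a.0 + X\{a,b}) + (0 + 0 + c.0 + (0 + 0 + c.X)))\{a,b} ⊢ ··a··> u2, ··c··> u3, ··c··> u4
  u2 = 0 ⊢ (no moves)
  u3 = (rec X. a.(a.0 + X\{a,b}) + (0 + 0 + c.0 + (0 + 0 + c.X)))\{a,b} ⊢ ··c··> u3, ··c··> u4
  u4 = 0\{a,b} ⊢ (no moves)
Q's transition system — 5 states:
  v0 = rec X. b.(a.0 + X\{a,b}) + (0 + 0 + c.0 + (0 + 0 + c.X)) ⊢ ··b··> v1, ··c··> v0, ··c··> v2
  v1 = a.0 + (rec X. b.(a.0 + X\{a,b}) + (0 + 0 + c.0 + (0 + 0 + c.X)))\{a,b} ⊢ ··a··> v2, ··c··> v3, ··c··> v4
  v2 = 0 ⊢ (no moves)
  v3 = (rec X. b.(a.0 + X\{a,b}) + (0 + 0 + c.0 + (0 + 0 + c.X)))\{a,b} ⊢ ··c··> v3, ··c··> v4
  v4 = 0\{a,b} ⊢ (no moves)
Trace ⟨a⟩ through P, begin at {u0}:
  step 1 (a): {u1}
  P completes σ.
Trace ⟨a⟩ through Q, begin at {v0}:
  step 1 (a): ∅ (Q stuck)

a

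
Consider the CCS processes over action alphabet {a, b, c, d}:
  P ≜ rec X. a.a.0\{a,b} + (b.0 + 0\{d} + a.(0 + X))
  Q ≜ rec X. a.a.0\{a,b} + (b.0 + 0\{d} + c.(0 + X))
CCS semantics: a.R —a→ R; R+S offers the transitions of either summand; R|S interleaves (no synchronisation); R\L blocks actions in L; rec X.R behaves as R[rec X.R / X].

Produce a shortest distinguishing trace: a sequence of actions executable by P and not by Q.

ab

LTS(P): 5 reachable states
  p0 = rec X. a.a.0\{a,b} + (b.0 + 0\{d} + a.(0 + X)) :: --a--▸ p1, --a--▸ p2, --b--▸ p3
  p1 = 0 + (rec X. a.a.0\{a,b} + (b.0 + 0\{d} + a.(0 + X))) :: --a--▸ p1, --a--▸ p2, --b--▸ p3
  p2 = a.0\{a,b} :: --a--▸ p4
  p3 = 0 :: ∅
  p4 = 0\{a,b} :: ∅
LTS(Q): 5 reachable states
  q0 = rec X. a.a.0\{a,b} + (b.0 + 0\{d} + c.(0 + X)) :: --a--▸ q1, --b--▸ q2, --c--▸ q3
  q1 = a.0\{a,b} :: --a--▸ q4
  q2 = 0 :: ∅
  q3 = 0 + (rec X. a.a.0\{a,b} + (b.0 + 0\{d} + c.(0 + X))) :: --a--▸ q1, --b--▸ q2, --c--▸ q3
  q4 = 0\{a,b} :: ∅
Trace ⟨ab⟩ through P, begin at {p0}:
  after a @ step 1: {p1, p2}
  after b @ step 2: {p3}
  ✓ P
Trace ⟨ab⟩ through Q, begin at {q0}:
  after a @ step 1: {q1}
  after b @ step 2: ∅ (Q stuck)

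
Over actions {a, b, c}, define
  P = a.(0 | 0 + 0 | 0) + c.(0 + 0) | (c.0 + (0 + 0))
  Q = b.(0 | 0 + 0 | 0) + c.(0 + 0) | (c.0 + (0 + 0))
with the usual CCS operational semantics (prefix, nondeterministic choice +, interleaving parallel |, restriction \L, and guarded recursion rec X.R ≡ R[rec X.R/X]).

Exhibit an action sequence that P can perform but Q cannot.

a

P's transition system — 5 states:
  m0 = a.(0 | 0 + 0 | 0) + c.(0 + 0) | (c.0 + (0 + 0)) :: --a--▸ m1, --c--▸ m2, --c--▸ m3
  m1 = 0 | 0 + 0 | 0 :: ∅
  m2 = (0 + 0) | (c.0 + (0 + 0)) :: --c--▸ m4
  m3 = c.(0 + 0) | 0 :: --c--▸ m4
  m4 = (0 + 0) | 0 :: ∅
Q's transition system — 5 states:
  n0 = b.(0 | 0 + 0 | 0) + c.(0 + 0) | (c.0 + (0 + 0)) :: --b--▸ n1, --c--▸ n2, --c--▸ n3
  n1 = 0 | 0 + 0 | 0 :: ∅
  n2 = (0 + 0) | (c.0 + (0 + 0)) :: --c--▸ n4
  n3 = c.(0 + 0) | 0 :: --c--▸ n4
  n4 = (0 + 0) | 0 :: ∅
Trace ⟨a⟩ through P, begin at {m0}:
  after a @ step 1: {m1}
  — P admits the full trace.
Trace ⟨a⟩ through Q, begin at {n0}:
  after a @ step 1: ∅ (Q stuck)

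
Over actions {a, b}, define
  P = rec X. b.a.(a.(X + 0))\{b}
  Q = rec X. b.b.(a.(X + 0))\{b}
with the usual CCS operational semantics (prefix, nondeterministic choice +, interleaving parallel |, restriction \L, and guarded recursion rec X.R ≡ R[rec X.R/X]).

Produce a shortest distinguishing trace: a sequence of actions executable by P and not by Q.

ba

Reachable graph of P (4 states):
  s0 = rec X. b.a.(a.(X + 0))\{b} → -b-> s1
  s1 = a.(a.((rec X. b.a.(a.(X + 0))\{b}) + 0))\{b} → -a-> s2
  s2 = (a.((rec X. b.a.(a.(X + 0))\{b}) + 0))\{b} → -a-> s3
  s3 = ((rec X. b.a.(a.(X + 0))\{b}) + 0)\{b} → deadlocked
Reachable graph of Q (4 states):
  t0 = rec X. b.b.(a.(X + 0))\{b} → -b-> t1
  t1 = b.(a.((rec X. b.b.(a.(X + 0))\{b}) + 0))\{b} → -b-> t2
  t2 = (a.((rec X. b.b.(a.(X + 0))\{b}) + 0))\{b} → -a-> t3
  t3 = ((rec X. b.b.(a.(X + 0))\{b}) + 0)\{b} → deadlocked
Trace ⟨ba⟩ through P, begin at {s0}:
  after b @ step 1: {s1}
  after a @ step 2: {s2}
  — P admits the full trace.
Trace ⟨ba⟩ through Q, begin at {t0}:
  after b @ step 1: {t1}
  after a @ step 2: ∅  — Q cannot continue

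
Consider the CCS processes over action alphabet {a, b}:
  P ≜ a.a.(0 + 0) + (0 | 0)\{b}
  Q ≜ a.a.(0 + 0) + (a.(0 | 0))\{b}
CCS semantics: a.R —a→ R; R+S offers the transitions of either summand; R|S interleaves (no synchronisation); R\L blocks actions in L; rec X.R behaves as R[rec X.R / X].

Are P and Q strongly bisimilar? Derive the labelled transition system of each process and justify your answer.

Reachable graph of P (3 states):
  u0 = a.a.(0 + 0) + (0 | 0)\{b} has moves --a--▸ u1
  u1 = a.(0 + 0) has moves --a--▸ u2
  u2 = 0 + 0 has moves ·
Reachable graph of Q (4 states):
  v0 = a.a.(0 + 0) + (a.(0 | 0))\{b} has moves --a--▸ v1, --a--▸ v2
  v1 = (0 | 0)\{b} has moves ·
  v2 = a.(0 + 0) has moves --a--▸ v3
  v3 = 0 + 0 has moves ·
Partition-refinement fixed point:
  B0 = {u0}
  B1 = {u1, v2}
  B2 = {u2, v1, v3}
  B3 = {v0}
u0 ∈ B0, v0 ∈ B3 → different blocks

not bisimilar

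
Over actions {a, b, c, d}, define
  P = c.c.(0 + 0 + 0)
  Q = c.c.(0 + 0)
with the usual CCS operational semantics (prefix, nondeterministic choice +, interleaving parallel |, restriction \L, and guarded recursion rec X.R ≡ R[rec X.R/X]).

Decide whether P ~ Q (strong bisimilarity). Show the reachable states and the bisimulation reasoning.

Reachable graph of P (3 states):
  p0 = c.c.(0 + 0 + 0) ⊢ ··c··> p1
  p1 = c.(0 + 0 + 0) ⊢ ··c··> p2
  p2 = 0 + 0 + 0 ⊢ (no moves)
Reachable graph of Q (3 states):
  q0 = c.c.(0 + 0) ⊢ ··c··> q1
  q1 = c.(0 + 0) ⊢ ··c··> q2
  q2 = 0 + 0 ⊢ (no moves)
Coarsest stable partition (strong bisimilarity classes):
  B0 = {p0, q0}
  B1 = {p1, q1}
  B2 = {p2, q2}
p0 ∈ B0, q0 ∈ B0 → same block

P ~ Q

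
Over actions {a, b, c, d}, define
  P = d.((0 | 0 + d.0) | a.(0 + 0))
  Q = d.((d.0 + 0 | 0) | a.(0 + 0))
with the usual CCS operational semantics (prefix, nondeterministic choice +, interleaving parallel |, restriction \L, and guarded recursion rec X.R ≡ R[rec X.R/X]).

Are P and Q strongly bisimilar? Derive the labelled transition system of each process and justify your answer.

P's transition system — 5 states:
  m0 = d.((0 | 0 + d.0) | a.(0 + 0)) → ··d··> m1
  m1 = (0 | 0 + d.0) | a.(0 + 0) → ··a··> m2, ··d··> m3
  m2 = (0 | 0 + d.0) | (0 + 0) → ··d··> m4
  m3 = 0 | a.(0 + 0) → ··a··> m4
  m4 = 0 | (0 + 0) → ·
Q's transition system — 5 states:
  n0 = d.((d.0 + 0 | 0) | a.(0 + 0)) → ··d··> n1
  n1 = (d.0 + 0 | 0) | a.(0 + 0) → ··a··> n2, ··d··> n3
  n2 = (d.0 + 0 | 0) | (0 + 0) → ··d··> n4
  n3 = 0 | a.(0 + 0) → ··a··> n4
  n4 = 0 | (0 + 0) → ·
Partition-refinement fixed point:
  B0 = {m0, n0}
  B1 = {m1, n1}
  B2 = {m2, n2}
  B3 = {m4, n4}
  B4 = {m3, n3}
m0 ∈ B0, n0 ∈ B0 → same block

YES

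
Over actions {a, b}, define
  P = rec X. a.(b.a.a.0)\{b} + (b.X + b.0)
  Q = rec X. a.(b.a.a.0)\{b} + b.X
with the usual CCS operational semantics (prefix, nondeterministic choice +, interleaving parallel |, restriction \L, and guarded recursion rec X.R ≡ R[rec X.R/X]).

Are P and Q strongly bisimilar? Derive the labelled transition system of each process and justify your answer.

P's transition system — 3 states:
  u0 = rec X. a.(b.a.a.0)\{b} + (b.X + b.0) → =a=> u1, =b=> u0, =b=> u2
  u1 = (b.a.a.0)\{b} → (no moves)
  u2 = 0 → (no moves)
Q's transition system — 2 states:
  v0 = rec X. a.(b.a.a.0)\{b} + b.X → =a=> v1, =b=> v0
  v1 = (b.a.a.0)\{b} → (no moves)
Partition-refinement fixed point:
  B0 = {u0}
  B1 = {u1, u2, v1}
  B2 = {v0}
u0 ∈ B0, v0 ∈ B2 → different blocks

P ≁ Q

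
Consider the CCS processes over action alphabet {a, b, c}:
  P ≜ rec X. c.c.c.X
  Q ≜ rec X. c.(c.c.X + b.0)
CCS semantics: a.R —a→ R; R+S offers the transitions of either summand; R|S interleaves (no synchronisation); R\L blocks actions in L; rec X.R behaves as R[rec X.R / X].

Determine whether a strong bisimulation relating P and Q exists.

LTS(P): 3 reachable states
  s0 = rec X. c.c.c.X :: -c-> s1
  s1 = c.c.(rec X. c.c.c.X) :: -c-> s2
  s2 = c.(rec X. c.c.c.X) :: -c-> s0
LTS(Q): 4 reachable states
  t0 = rec X. c.(c.c.X + b.0) :: -c-> t1
  t1 = c.c.(rec X. c.(c.c.X + b.0)) + b.0 :: -b-> t2, -c-> t3
  t2 = 0 :: deadlocked
  t3 = c.(rec X. c.(c.c.X + b.0)) :: -c-> t0
Bisimilarity quotient blocks:
  B0 = {s0, s1, s2}
  B1 = {t0}
  B2 = {t1}
  B3 = {t2}
  B4 = {t3}
s0 ∈ B0, t0 ∈ B1 → different blocks

P ≁ Q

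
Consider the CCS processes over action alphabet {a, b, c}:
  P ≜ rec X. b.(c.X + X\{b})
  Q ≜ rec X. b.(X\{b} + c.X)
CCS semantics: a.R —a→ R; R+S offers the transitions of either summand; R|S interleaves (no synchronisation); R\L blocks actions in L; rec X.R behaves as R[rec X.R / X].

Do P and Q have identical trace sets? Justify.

P's transition system — 2 states:
  p0 = rec X. b.(c.X + X\{b}) ⊢ =b=> p1
  p1 = c.(rec X. b.(c.X + X\{b})) + (rec X. b.(c.X + X\{b}))\{b} ⊢ =c=> p0
Q's transition system — 2 states:
  q0 = rec X. b.(X\{b} + c.X) ⊢ =b=> q1
  q1 = (rec X. b.(X\{b} + c.X))\{b} + c.(rec X. b.(X\{b} + c.X)) ⊢ =c=> q0
Bisimilarity quotient blocks:
  B0 = {p0, q0}
  B1 = {p1, q1}
p0 ∈ B0, q0 ∈ B0 → same block
Bisimilar ⇒ trace-equivalent.

YES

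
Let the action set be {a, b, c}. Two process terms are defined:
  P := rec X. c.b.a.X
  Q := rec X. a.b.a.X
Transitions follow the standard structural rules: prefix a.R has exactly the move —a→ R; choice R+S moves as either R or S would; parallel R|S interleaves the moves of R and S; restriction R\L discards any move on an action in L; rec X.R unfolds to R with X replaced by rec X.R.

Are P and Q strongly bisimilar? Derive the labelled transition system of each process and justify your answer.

P ≁ Q

LTS(P): 3 reachable states
  m0 = rec X. c.b.a.X has moves —c→ m1
  m1 = b.a.(rec X. c.b.a.X) has moves —b→ m2
  m2 = a.(rec X. c.b.a.X) has moves —a→ m0
LTS(Q): 3 reachable states
  n0 = rec X. a.b.a.X has moves —a→ n1
  n1 = b.a.(rec X. a.b.a.X) has moves —b→ n2
  n2 = a.(rec X. a.b.a.X) has moves —a→ n0
Bisimilarity quotient blocks:
  B0 = {m0}
  B1 = {m1}
  B2 = {m2}
  B3 = {n0}
  B4 = {n1}
  B5 = {n2}
m0 ∈ B0, n0 ∈ B3 → different blocks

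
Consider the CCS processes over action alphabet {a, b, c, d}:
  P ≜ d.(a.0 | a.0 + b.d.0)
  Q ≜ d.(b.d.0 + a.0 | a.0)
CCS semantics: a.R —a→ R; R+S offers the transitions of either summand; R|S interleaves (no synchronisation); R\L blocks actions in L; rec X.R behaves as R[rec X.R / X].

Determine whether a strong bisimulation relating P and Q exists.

LTS(P): 7 reachable states
  u0 = d.(a.0 | a.0 + b.d.0) → ··d··> u1
  u1 = a.0 | a.0 + b.d.0 → ··a··> u2, ··a··> u3, ··b··> u4
  u2 = 0 | a.0 → ··a··> u5
  u3 = a.0 | 0 → ··a··> u5
  u4 = d.0 → ··d··> u6
  u5 = 0 | 0 → stopped
  u6 = 0 → stopped
LTS(Q): 7 reachable states
  v0 = d.(b.d.0 + a.0 | a.0) → ··d··> v1
  v1 = b.d.0 + a.0 | a.0 → ··a··> v2, ··a··> v3, ··b··> v4
  v2 = 0 | a.0 → ··a··> v5
  v3 = a.0 | 0 → ··a··> v5
  v4 = d.0 → ··d··> v6
  v5 = 0 | 0 → stopped
  v6 = 0 → stopped
Bisimilarity quotient blocks:
  B0 = {u0, v0}
  B1 = {u1, v1}
  B2 = {u4, v4}
  B3 = {u5, u6, v5, v6}
  B4 = {u2, u3, v2, v3}
u0 ∈ B0, v0 ∈ B0 → same block

P ~ Q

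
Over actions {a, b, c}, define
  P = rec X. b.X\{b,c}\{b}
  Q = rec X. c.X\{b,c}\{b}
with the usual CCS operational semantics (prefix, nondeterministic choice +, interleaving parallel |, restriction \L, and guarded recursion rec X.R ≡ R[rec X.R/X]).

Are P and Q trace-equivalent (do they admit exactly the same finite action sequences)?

traces(P) ≠ traces(Q) — witness ⟨b⟩

P's transition system — 2 states:
  p0 = rec X. b.X\{b,c}\{b} ⊢ —b→ p1
  p1 = (rec X. b.X\{b,c}\{b})\{b,c}\{b} ⊢ deadlocked
Q's transition system — 2 states:
  q0 = rec X. c.X\{b,c}\{b} ⊢ —c→ q1
  q1 = (rec X. c.X\{b,c}\{b})\{b,c}\{b} ⊢ deadlocked
Run σ = ⟨b⟩ on P: start {p0}
  [1] b ⇒ {p1}
  ✓ P
Run σ = ⟨b⟩ on Q: start {q0}
  [1] b ⇒ no successor for Q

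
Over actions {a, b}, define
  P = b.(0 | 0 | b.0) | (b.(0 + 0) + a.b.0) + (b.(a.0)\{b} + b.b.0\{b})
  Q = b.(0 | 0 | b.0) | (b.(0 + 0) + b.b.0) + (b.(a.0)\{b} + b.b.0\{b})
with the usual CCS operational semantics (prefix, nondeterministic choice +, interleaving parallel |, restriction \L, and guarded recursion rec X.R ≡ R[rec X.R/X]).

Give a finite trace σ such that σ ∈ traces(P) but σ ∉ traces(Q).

a

LTS(P): 15 reachable states
  u0 = b.(0 | 0 | b.0) | (b.(0 + 0) + a.b.0) + (b.(a.0)\{b} + b.b.0\{b}) has moves ··a··> u1, ··b··> u2, ··b··> u3, ··b··> u4, ··b··> u5
  u1 = b.(0 | 0 | b.0) | b.0 has moves ··b··> u6, ··b··> u7
  u2 = (a.0)\{b} has moves ··a··> u8
  u3 = 0 | 0 | b.0 | (b.(0 + 0) + a.b.0) has moves ··a··> u6, ··b··> u10, ··b··> u9
  u4 = b.(0 | 0 | b.0) | (0 + 0) has moves ··b··> u10
  u5 = b.0\{b} has moves ··b··> u8
  u6 = 0 | 0 | b.0 | b.0 has moves ··b··> u11, ··b··> u12
  u7 = b.(0 | 0 | b.0) | 0 has moves ··b··> u12
  u8 = 0\{b} has moves ·
  u9 = 0 | 0 | 0 | (b.(0 + 0) + a.b.0) has moves ··a··> u11, ··b··> u13
  u10 = 0 | 0 | b.0 | (0 + 0) has moves ··b··> u13
  u11 = 0 | 0 | 0 | b.0 has moves ··b··> u14
  u12 = 0 | 0 | b.0 | 0 has moves ··b··> u14
  u13 = 0 | 0 | 0 | (0 + 0) has moves ·
  u14 = 0 | 0 | 0 | 0 has moves ·
LTS(Q): 15 reachable states
  v0 = b.(0 | 0 | b.0) | (b.(0 + 0) + b.b.0) + (b.(a.0)\{b} + b.b.0\{b}) has moves ··b··> v1, ··b··> v2, ··b··> v3, ··b··> v4, ··b··> v5
  v1 = (a.0)\{b} has moves ··a··> v6
  v2 = 0 | 0 | b.0 | (b.(0 + 0) + b.b.0) has moves ··b··> v7, ··b··> v8, ··b··> v9
  v3 = b.(0 | 0 | b.0) | (0 + 0) has moves ··b··> v8
  v4 = b.(0 | 0 | b.0) | b.0 has moves ··b··> v10, ··b··> v9
  v5 = b.0\{b} has moves ··b··> v6
  v6 = 0\{b} has moves ·
  v7 = 0 | 0 | 0 | (b.(0 + 0) + b.b.0) has moves ··b··> v11, ··b··> v12
  v8 = 0 | 0 | b.0 | (0 + 0) has moves ··b··> v11
  v9 = 0 | 0 | b.0 | b.0 has moves ··b··> v12, ··b··> v13
  v10 = b.(0 | 0 | b.0) | 0 has moves ··b··> v13
  v11 = 0 | 0 | 0 | (0 + 0) has moves ·
  v12 = 0 | 0 | 0 | b.0 has moves ··b··> v14
  v13 = 0 | 0 | b.0 | 0 has moves ··b··> v14
  v14 = 0 | 0 | 0 | 0 has moves ·
Trace ⟨a⟩ through P, begin at {u0}:
  [1] a ⇒ {u1}
  — P admits the full trace.
Trace ⟨a⟩ through Q, begin at {v0}:
  [1] a ⇒ ∅ (Q stuck)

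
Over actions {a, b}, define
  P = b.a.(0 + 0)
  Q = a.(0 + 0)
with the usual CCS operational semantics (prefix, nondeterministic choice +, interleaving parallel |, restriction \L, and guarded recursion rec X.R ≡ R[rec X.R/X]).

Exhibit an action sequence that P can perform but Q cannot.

b

LTS(P): 3 reachable states
  u0 = b.a.(0 + 0) ⊢ --b--▸ u1
  u1 = a.(0 + 0) ⊢ --a--▸ u2
  u2 = 0 + 0 ⊢ ·
LTS(Q): 2 reachable states
  v0 = a.(0 + 0) ⊢ --a--▸ v1
  v1 = 0 + 0 ⊢ ·
Executing b from P (initial set {u0}):
  [1] b ⇒ {u1}
  P completes σ.
Executing b from Q (initial set {v0}):
  [1] b ⇒ ∅ (Q stuck)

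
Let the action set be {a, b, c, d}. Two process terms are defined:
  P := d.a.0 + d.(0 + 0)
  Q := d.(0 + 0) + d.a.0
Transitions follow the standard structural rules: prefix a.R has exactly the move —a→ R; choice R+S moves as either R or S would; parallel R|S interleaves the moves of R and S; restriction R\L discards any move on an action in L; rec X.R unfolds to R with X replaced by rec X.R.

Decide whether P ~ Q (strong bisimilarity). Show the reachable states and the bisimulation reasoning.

P ~ Q

P's transition system — 4 states:
  u0 = d.a.0 + d.(0 + 0) → --d--▸ u1, --d--▸ u2
  u1 = 0 + 0 → stopped
  u2 = a.0 → --a--▸ u3
  u3 = 0 → stopped
Q's transition system — 4 states:
  v0 = d.(0 + 0) + d.a.0 → --d--▸ v1, --d--▸ v2
  v1 = 0 + 0 → stopped
  v2 = a.0 → --a--▸ v3
  v3 = 0 → stopped
Bisimilarity quotient blocks:
  B0 = {u0, v0}
  B1 = {u2, v2}
  B2 = {u1, u3, v1, v3}
u0 ∈ B0, v0 ∈ B0 → same block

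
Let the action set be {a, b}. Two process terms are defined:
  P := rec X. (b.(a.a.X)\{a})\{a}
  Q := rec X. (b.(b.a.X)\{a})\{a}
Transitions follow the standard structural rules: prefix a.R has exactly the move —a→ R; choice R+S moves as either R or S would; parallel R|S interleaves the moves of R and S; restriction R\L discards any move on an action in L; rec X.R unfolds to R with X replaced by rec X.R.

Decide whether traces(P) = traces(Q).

LTS(P): 2 reachable states
  m0 = rec X. (b.(a.a.X)\{a})\{a} → ··b··> m1
  m1 = (a.a.(rec X. (b.(a.a.X)\{a})\{a}))\{a}\{a} → ∅
LTS(Q): 3 reachable states
  n0 = rec X. (b.(b.a.X)\{a})\{a} → ··b··> n1
  n1 = (b.a.(rec X. (b.(b.a.X)\{a})\{a}))\{a}\{a} → ··b··> n2
  n2 = (a.(rec X. (b.(b.a.X)\{a})\{a}))\{a}\{a} → ∅
Executing bb from Q (initial set {n0}):
  step 1 (b): {n1}
  step 2 (b): {n2}
  — Q admits the full trace.
Executing bb from P (initial set {m0}):
  step 1 (b): {m1}
  step 2 (b): no successor for P

NO — witness ⟨bb⟩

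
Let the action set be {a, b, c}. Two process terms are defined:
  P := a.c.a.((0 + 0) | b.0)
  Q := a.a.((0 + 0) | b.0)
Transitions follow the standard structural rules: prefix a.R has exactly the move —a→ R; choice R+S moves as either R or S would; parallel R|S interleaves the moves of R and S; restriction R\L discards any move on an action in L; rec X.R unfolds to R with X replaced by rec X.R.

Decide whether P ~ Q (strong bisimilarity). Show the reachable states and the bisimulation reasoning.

not bisimilar

P's transition system — 5 states:
  s0 = a.c.a.((0 + 0) | b.0) → =a=> s1
  s1 = c.a.((0 + 0) | b.0) → =c=> s2
  s2 = a.((0 + 0) | b.0) → =a=> s3
  s3 = (0 + 0) | b.0 → =b=> s4
  s4 = (0 + 0) | 0 → ·
Q's transition system — 4 states:
  t0 = a.a.((0 + 0) | b.0) → =a=> t1
  t1 = a.((0 + 0) | b.0) → =a=> t2
  t2 = (0 + 0) | b.0 → =b=> t3
  t3 = (0 + 0) | 0 → ·
Bisimilarity quotient blocks:
  B0 = {s0}
  B1 = {s1}
  B2 = {s2, t1}
  B3 = {s3, t2}
  B4 = {s4, t3}
  B5 = {t0}
s0 ∈ B0, t0 ∈ B5 → different blocks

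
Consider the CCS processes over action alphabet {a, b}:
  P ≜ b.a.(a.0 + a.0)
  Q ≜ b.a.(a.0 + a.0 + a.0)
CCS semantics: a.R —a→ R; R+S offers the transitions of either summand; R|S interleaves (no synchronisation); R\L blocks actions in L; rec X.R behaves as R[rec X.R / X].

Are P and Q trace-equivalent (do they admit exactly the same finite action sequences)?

traces(P) = traces(Q)

Reachable graph of P (4 states):
  s0 = b.a.(a.0 + a.0) | ··b··> s1
  s1 = a.(a.0 + a.0) | ··a··> s2
  s2 = a.0 + a.0 | ··a··> s3
  s3 = 0 | ∅
Reachable graph of Q (4 states):
  t0 = b.a.(a.0 + a.0 + a.0) | ··b··> t1
  t1 = a.(a.0 + a.0 + a.0) | ··a··> t2
  t2 = a.0 + a.0 + a.0 | ··a··> t3
  t3 = 0 | ∅
Coarsest stable partition (strong bisimilarity classes):
  B0 = {s0, t0}
  B1 = {s1, t1}
  B2 = {s2, t2}
  B3 = {s3, t3}
s0 ∈ B0, t0 ∈ B0 → same block
Bisimilar ⇒ trace-equivalent.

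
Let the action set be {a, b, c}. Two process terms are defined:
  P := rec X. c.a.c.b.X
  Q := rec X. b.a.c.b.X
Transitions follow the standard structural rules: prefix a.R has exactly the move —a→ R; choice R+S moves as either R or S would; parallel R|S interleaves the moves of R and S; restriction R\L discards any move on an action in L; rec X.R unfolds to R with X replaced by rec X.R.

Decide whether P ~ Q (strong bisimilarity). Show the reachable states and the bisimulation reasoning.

LTS(P): 4 reachable states
  p0 = rec X. c.a.c.b.X → -c-> p1
  p1 = a.c.b.(rec X. c.a.c.b.X) → -a-> p2
  p2 = c.b.(rec X. c.a.c.b.X) → -c-> p3
  p3 = b.(rec X. c.a.c.b.X) → -b-> p0
LTS(Q): 4 reachable states
  q0 = rec X. b.a.c.b.X → -b-> q1
  q1 = a.c.b.(rec X. b.a.c.b.X) → -a-> q2
  q2 = c.b.(rec X. b.a.c.b.X) → -c-> q3
  q3 = b.(rec X. b.a.c.b.X) → -b-> q0
Coarsest stable partition (strong bisimilarity classes):
  B0 = {p0}
  B1 = {p1}
  B2 = {p2}
  B3 = {p3}
  B4 = {q0}
  B5 = {q1}
  B6 = {q2}
  B7 = {q3}
p0 ∈ B0, q0 ∈ B4 → different blocks

not bisimilar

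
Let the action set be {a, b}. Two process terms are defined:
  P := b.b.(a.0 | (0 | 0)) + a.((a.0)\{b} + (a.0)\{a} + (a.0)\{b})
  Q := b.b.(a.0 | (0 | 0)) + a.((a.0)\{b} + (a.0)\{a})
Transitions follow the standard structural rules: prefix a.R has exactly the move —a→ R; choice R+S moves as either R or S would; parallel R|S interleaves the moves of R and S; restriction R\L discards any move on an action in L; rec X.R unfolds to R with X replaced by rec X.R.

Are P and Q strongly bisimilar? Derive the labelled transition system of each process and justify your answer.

P's transition system — 6 states:
  s0 = b.b.(a.0 | (0 | 0)) + a.((a.0)\{b} + (a.0)\{a} + (a.0)\{b}) has moves =a=> s1, =b=> s2
  s1 = (a.0)\{b} + (a.0)\{a} + (a.0)\{b} has moves =a=> s3
  s2 = b.(a.0 | (0 | 0)) has moves =b=> s4
  s3 = 0\{b} has moves ∅
  s4 = a.0 | (0 | 0) has moves =a=> s5
  s5 = 0 | (0 | 0) has moves ∅
Q's transition system — 6 states:
  t0 = b.b.(a.0 | (0 | 0)) + a.((a.0)\{b} + (a.0)\{a}) has moves =a=> t1, =b=> t2
  t1 = (a.0)\{b} + (a.0)\{a} has moves =a=> t3
  t2 = b.(a.0 | (0 | 0)) has moves =b=> t4
  t3 = 0\{b} has moves ∅
  t4 = a.0 | (0 | 0) has moves =a=> t5
  t5 = 0 | (0 | 0) has moves ∅
Bisimilarity quotient blocks:
  B0 = {s0, t0}
  B1 = {s1, s4, t1, t4}
  B2 = {s3, s5, t3, t5}
  B3 = {s2, t2}
s0 ∈ B0, t0 ∈ B0 → same block

YES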